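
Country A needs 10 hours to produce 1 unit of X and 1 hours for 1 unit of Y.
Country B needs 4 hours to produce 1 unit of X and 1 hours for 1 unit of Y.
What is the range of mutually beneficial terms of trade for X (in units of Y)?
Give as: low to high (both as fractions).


Opportunity cost of X for Country A = hours_X / hours_Y = 10/1 = 10 units of Y
Opportunity cost of X for Country B = hours_X / hours_Y = 4/1 = 4 units of Y
Terms of trade must be between the two opportunity costs.
Range: 4 to 10

4 to 10


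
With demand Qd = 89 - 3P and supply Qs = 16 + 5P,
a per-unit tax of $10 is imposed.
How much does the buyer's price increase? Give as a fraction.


With a per-unit tax, the buyer's price increase depends on relative slopes.
Supply slope: d = 5, Demand slope: b = 3
Buyer's price increase = d * tax / (b + d)
= 5 * 10 / (3 + 5)
= 50 / 8 = 25/4

25/4


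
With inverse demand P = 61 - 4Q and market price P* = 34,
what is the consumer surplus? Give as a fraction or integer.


Maximum willingness to pay (at Q=0): P_max = 61
Quantity demanded at P* = 34:
Q* = (61 - 34)/4 = 27/4
CS = (1/2) * Q* * (P_max - P*)
CS = (1/2) * 27/4 * (61 - 34)
CS = (1/2) * 27/4 * 27 = 729/8

729/8


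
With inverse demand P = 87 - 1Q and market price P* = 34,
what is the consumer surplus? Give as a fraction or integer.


Maximum willingness to pay (at Q=0): P_max = 87
Quantity demanded at P* = 34:
Q* = (87 - 34)/1 = 53
CS = (1/2) * Q* * (P_max - P*)
CS = (1/2) * 53 * (87 - 34)
CS = (1/2) * 53 * 53 = 2809/2

2809/2


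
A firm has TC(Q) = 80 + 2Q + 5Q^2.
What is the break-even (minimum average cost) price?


AC(Q) = 80/Q + 2 + 5Q
To minimize: dAC/dQ = -80/Q^2 + 5 = 0
Q^2 = 80/5 = 16
Q* = 4
Min AC = 80/4 + 2 + 5*4
Min AC = 20 + 2 + 20 = 42

42


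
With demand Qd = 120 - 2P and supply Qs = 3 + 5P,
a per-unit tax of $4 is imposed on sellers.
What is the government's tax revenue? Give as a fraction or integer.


With tax on sellers, new supply: Qs' = 3 + 5(P - 4)
= 5P - 17
New equilibrium quantity:
Q_new = 566/7
Tax revenue = tax * Q_new = 4 * 566/7 = 2264/7

2264/7


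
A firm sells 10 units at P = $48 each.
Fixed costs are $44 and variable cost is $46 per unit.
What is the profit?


Total Revenue = P * Q = 48 * 10 = $480
Total Cost = FC + VC*Q = 44 + 46*10 = $504
Profit = TR - TC = 480 - 504 = $-24

$-24


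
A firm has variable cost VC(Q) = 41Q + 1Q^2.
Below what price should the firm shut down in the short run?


AVC(Q) = VC(Q)/Q = 41 + 1Q
AVC is increasing in Q, so minimum AVC is at Q -> 0+.
Min AVC = 41
The firm should shut down if P < 41.

41


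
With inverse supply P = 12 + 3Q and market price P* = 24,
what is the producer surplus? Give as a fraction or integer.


Minimum supply price (at Q=0): P_min = 12
Quantity supplied at P* = 24:
Q* = (24 - 12)/3 = 4
PS = (1/2) * Q* * (P* - P_min)
PS = (1/2) * 4 * (24 - 12)
PS = (1/2) * 4 * 12 = 24

24


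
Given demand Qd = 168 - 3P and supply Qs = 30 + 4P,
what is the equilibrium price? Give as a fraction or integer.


At equilibrium, Qd = Qs.
168 - 3P = 30 + 4P
168 - 30 = 3P + 4P
138 = 7P
P* = 138/7 = 138/7

138/7


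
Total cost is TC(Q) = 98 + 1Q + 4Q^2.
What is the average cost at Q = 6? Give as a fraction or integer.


TC(6) = 98 + 1*6 + 4*6^2
TC(6) = 98 + 6 + 144 = 248
AC = TC/Q = 248/6 = 124/3

124/3


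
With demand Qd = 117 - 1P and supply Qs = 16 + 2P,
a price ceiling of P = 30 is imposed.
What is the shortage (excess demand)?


At P = 30:
Qd = 117 - 1*30 = 87
Qs = 16 + 2*30 = 76
Shortage = Qd - Qs = 87 - 76 = 11

11


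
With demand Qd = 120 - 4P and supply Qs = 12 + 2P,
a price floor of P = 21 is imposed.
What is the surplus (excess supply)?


At P = 21:
Qd = 120 - 4*21 = 36
Qs = 12 + 2*21 = 54
Surplus = Qs - Qd = 54 - 36 = 18

18


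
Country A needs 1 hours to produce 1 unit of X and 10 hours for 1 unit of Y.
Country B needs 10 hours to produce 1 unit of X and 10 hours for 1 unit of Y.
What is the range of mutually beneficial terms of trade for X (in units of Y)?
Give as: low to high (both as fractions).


Opportunity cost of X for Country A = hours_X / hours_Y = 1/10 = 1/10 units of Y
Opportunity cost of X for Country B = hours_X / hours_Y = 10/10 = 1 units of Y
Terms of trade must be between the two opportunity costs.
Range: 1/10 to 1

1/10 to 1


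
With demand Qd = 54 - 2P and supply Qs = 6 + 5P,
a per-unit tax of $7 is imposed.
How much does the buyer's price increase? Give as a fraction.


With a per-unit tax, the buyer's price increase depends on relative slopes.
Supply slope: d = 5, Demand slope: b = 2
Buyer's price increase = d * tax / (b + d)
= 5 * 7 / (2 + 5)
= 35 / 7 = 5

5


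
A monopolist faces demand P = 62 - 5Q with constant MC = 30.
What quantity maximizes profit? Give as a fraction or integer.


TR = P*Q = (62 - 5Q)Q = 62Q - 5Q^2
MR = dTR/dQ = 62 - 10Q
Set MR = MC:
62 - 10Q = 30
32 = 10Q
Q* = 32/10 = 16/5

16/5


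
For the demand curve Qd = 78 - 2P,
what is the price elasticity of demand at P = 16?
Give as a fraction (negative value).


dQ/dP = -2
At P = 16: Q = 78 - 2*16 = 46
E = (dQ/dP)(P/Q) = (-2)(16/46) = -16/23

-16/23


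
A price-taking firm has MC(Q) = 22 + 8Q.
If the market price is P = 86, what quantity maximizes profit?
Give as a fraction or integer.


In perfect competition, profit is maximized where P = MC.
86 = 22 + 8Q
64 = 8Q
Q* = 64/8 = 8

8


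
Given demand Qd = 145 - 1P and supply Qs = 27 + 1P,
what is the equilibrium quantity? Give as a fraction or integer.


First find equilibrium price:
145 - 1P = 27 + 1P
P* = 118/2 = 59
Then substitute into demand:
Q* = 145 - 1 * 59 = 86

86


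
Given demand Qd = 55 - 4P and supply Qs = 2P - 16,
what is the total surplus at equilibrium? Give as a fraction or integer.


Find equilibrium: 55 - 4P = 2P - 16
55 + 16 = 6P
P* = 71/6 = 71/6
Q* = 2*71/6 - 16 = 23/3
Inverse demand: P = 55/4 - Q/4, so P_max = 55/4
Inverse supply: P = 8 + Q/2, so P_min = 8
CS = (1/2) * 23/3 * (55/4 - 71/6) = 529/72
PS = (1/2) * 23/3 * (71/6 - 8) = 529/36
TS = CS + PS = 529/72 + 529/36 = 529/24

529/24


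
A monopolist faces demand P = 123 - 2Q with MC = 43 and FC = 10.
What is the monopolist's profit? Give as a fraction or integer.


MR = MC: 123 - 4Q = 43
Q* = 20
P* = 123 - 2*20 = 83
Profit = (P* - MC)*Q* - FC
= (83 - 43)*20 - 10
= 40*20 - 10
= 800 - 10 = 790

790


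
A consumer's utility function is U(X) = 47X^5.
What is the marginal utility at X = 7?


MU = dU/dX = 47*5*X^(5-1)
MU = 235*X^4
At X = 7:
MU = 235 * 7^4
MU = 235 * 2401 = 564235

564235


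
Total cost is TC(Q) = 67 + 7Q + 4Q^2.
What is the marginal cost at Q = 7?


MC = dTC/dQ = 7 + 2*4*Q
At Q = 7:
MC = 7 + 8*7
MC = 7 + 56 = 63

63


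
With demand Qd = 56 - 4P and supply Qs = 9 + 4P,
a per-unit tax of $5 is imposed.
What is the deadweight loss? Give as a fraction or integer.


Pre-tax equilibrium quantity: Q* = 65/2
Post-tax equilibrium quantity: Q_tax = 45/2
Reduction in quantity: Q* - Q_tax = 10
DWL = (1/2) * tax * (Q* - Q_tax)
DWL = (1/2) * 5 * 10 = 25

25


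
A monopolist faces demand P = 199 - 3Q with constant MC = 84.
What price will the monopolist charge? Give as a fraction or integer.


MR = 199 - 6Q
Set MR = MC: 199 - 6Q = 84
Q* = 115/6
Substitute into demand:
P* = 199 - 3*115/6 = 283/2

283/2


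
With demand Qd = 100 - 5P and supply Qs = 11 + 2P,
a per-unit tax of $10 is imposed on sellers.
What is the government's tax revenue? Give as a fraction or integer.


With tax on sellers, new supply: Qs' = 11 + 2(P - 10)
= 2P - 9
New equilibrium quantity:
Q_new = 155/7
Tax revenue = tax * Q_new = 10 * 155/7 = 1550/7

1550/7


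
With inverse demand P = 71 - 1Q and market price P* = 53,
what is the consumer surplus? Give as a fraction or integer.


Maximum willingness to pay (at Q=0): P_max = 71
Quantity demanded at P* = 53:
Q* = (71 - 53)/1 = 18
CS = (1/2) * Q* * (P_max - P*)
CS = (1/2) * 18 * (71 - 53)
CS = (1/2) * 18 * 18 = 162

162


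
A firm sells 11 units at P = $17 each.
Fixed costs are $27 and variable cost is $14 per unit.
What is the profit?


Total Revenue = P * Q = 17 * 11 = $187
Total Cost = FC + VC*Q = 27 + 14*11 = $181
Profit = TR - TC = 187 - 181 = $6

$6


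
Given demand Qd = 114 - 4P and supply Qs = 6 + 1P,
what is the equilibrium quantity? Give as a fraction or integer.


First find equilibrium price:
114 - 4P = 6 + 1P
P* = 108/5 = 108/5
Then substitute into demand:
Q* = 114 - 4 * 108/5 = 138/5

138/5


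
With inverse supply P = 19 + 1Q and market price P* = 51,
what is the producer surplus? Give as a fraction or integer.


Minimum supply price (at Q=0): P_min = 19
Quantity supplied at P* = 51:
Q* = (51 - 19)/1 = 32
PS = (1/2) * Q* * (P* - P_min)
PS = (1/2) * 32 * (51 - 19)
PS = (1/2) * 32 * 32 = 512

512


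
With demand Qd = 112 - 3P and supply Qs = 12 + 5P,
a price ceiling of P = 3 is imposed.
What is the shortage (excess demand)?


At P = 3:
Qd = 112 - 3*3 = 103
Qs = 12 + 5*3 = 27
Shortage = Qd - Qs = 103 - 27 = 76

76


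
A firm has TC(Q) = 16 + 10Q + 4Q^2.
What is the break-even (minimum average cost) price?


AC(Q) = 16/Q + 10 + 4Q
To minimize: dAC/dQ = -16/Q^2 + 4 = 0
Q^2 = 16/4 = 4
Q* = 2
Min AC = 16/2 + 10 + 4*2
Min AC = 8 + 10 + 8 = 26

26


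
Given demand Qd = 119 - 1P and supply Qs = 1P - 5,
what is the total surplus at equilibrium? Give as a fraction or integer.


Find equilibrium: 119 - 1P = 1P - 5
119 + 5 = 2P
P* = 124/2 = 62
Q* = 1*62 - 5 = 57
Inverse demand: P = 119 - Q/1, so P_max = 119
Inverse supply: P = 5 + Q/1, so P_min = 5
CS = (1/2) * 57 * (119 - 62) = 3249/2
PS = (1/2) * 57 * (62 - 5) = 3249/2
TS = CS + PS = 3249/2 + 3249/2 = 3249

3249


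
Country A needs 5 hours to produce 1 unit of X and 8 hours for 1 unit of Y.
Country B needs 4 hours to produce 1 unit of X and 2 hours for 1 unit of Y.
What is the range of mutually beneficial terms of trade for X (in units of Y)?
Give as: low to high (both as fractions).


Opportunity cost of X for Country A = hours_X / hours_Y = 5/8 = 5/8 units of Y
Opportunity cost of X for Country B = hours_X / hours_Y = 4/2 = 2 units of Y
Terms of trade must be between the two opportunity costs.
Range: 5/8 to 2

5/8 to 2


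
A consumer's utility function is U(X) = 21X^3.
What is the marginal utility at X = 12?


MU = dU/dX = 21*3*X^(3-1)
MU = 63*X^2
At X = 12:
MU = 63 * 12^2
MU = 63 * 144 = 9072

9072


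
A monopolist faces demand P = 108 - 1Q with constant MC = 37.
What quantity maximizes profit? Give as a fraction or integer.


TR = P*Q = (108 - 1Q)Q = 108Q - 1Q^2
MR = dTR/dQ = 108 - 2Q
Set MR = MC:
108 - 2Q = 37
71 = 2Q
Q* = 71/2 = 71/2

71/2


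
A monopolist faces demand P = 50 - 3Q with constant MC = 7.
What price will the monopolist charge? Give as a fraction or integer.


MR = 50 - 6Q
Set MR = MC: 50 - 6Q = 7
Q* = 43/6
Substitute into demand:
P* = 50 - 3*43/6 = 57/2

57/2


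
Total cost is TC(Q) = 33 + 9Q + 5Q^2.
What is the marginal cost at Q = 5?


MC = dTC/dQ = 9 + 2*5*Q
At Q = 5:
MC = 9 + 10*5
MC = 9 + 50 = 59

59


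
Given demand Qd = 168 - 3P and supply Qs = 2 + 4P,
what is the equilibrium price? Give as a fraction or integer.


At equilibrium, Qd = Qs.
168 - 3P = 2 + 4P
168 - 2 = 3P + 4P
166 = 7P
P* = 166/7 = 166/7

166/7


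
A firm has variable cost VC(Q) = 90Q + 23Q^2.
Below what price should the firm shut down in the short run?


AVC(Q) = VC(Q)/Q = 90 + 23Q
AVC is increasing in Q, so minimum AVC is at Q -> 0+.
Min AVC = 90
The firm should shut down if P < 90.

90


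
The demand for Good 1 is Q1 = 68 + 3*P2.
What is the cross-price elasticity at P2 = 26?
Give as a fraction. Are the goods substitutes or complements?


dQ1/dP2 = 3
At P2 = 26: Q1 = 68 + 3*26 = 146
Exy = (dQ1/dP2)(P2/Q1) = 3 * 26 / 146 = 39/73
Since Exy > 0, the goods are substitutes.

39/73 (substitutes)


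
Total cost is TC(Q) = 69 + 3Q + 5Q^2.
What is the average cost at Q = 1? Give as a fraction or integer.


TC(1) = 69 + 3*1 + 5*1^2
TC(1) = 69 + 3 + 5 = 77
AC = TC/Q = 77/1 = 77

77


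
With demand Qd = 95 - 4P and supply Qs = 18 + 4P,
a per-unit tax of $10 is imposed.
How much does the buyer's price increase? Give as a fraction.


With a per-unit tax, the buyer's price increase depends on relative slopes.
Supply slope: d = 4, Demand slope: b = 4
Buyer's price increase = d * tax / (b + d)
= 4 * 10 / (4 + 4)
= 40 / 8 = 5

5


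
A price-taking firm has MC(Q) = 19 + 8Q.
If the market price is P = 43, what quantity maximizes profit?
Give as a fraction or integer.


In perfect competition, profit is maximized where P = MC.
43 = 19 + 8Q
24 = 8Q
Q* = 24/8 = 3

3


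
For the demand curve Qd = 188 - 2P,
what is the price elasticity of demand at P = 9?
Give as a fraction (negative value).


dQ/dP = -2
At P = 9: Q = 188 - 2*9 = 170
E = (dQ/dP)(P/Q) = (-2)(9/170) = -9/85

-9/85


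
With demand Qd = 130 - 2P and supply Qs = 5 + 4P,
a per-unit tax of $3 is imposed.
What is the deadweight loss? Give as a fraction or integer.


Pre-tax equilibrium quantity: Q* = 265/3
Post-tax equilibrium quantity: Q_tax = 253/3
Reduction in quantity: Q* - Q_tax = 4
DWL = (1/2) * tax * (Q* - Q_tax)
DWL = (1/2) * 3 * 4 = 6

6


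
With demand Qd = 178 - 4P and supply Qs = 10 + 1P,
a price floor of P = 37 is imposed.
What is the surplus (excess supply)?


At P = 37:
Qd = 178 - 4*37 = 30
Qs = 10 + 1*37 = 47
Surplus = Qs - Qd = 47 - 30 = 17

17


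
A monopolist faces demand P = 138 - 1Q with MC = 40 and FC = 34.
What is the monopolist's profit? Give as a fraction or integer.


MR = MC: 138 - 2Q = 40
Q* = 49
P* = 138 - 1*49 = 89
Profit = (P* - MC)*Q* - FC
= (89 - 40)*49 - 34
= 49*49 - 34
= 2401 - 34 = 2367

2367


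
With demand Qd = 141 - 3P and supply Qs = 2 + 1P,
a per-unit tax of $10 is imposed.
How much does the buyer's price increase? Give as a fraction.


With a per-unit tax, the buyer's price increase depends on relative slopes.
Supply slope: d = 1, Demand slope: b = 3
Buyer's price increase = d * tax / (b + d)
= 1 * 10 / (3 + 1)
= 10 / 4 = 5/2

5/2


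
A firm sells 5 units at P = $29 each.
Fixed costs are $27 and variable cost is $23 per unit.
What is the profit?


Total Revenue = P * Q = 29 * 5 = $145
Total Cost = FC + VC*Q = 27 + 23*5 = $142
Profit = TR - TC = 145 - 142 = $3

$3


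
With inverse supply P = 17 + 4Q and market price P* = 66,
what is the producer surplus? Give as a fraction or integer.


Minimum supply price (at Q=0): P_min = 17
Quantity supplied at P* = 66:
Q* = (66 - 17)/4 = 49/4
PS = (1/2) * Q* * (P* - P_min)
PS = (1/2) * 49/4 * (66 - 17)
PS = (1/2) * 49/4 * 49 = 2401/8

2401/8


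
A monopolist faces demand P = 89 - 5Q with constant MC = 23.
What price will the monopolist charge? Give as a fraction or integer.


MR = 89 - 10Q
Set MR = MC: 89 - 10Q = 23
Q* = 33/5
Substitute into demand:
P* = 89 - 5*33/5 = 56

56


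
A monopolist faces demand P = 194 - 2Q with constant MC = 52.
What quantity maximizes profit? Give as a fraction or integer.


TR = P*Q = (194 - 2Q)Q = 194Q - 2Q^2
MR = dTR/dQ = 194 - 4Q
Set MR = MC:
194 - 4Q = 52
142 = 4Q
Q* = 142/4 = 71/2

71/2


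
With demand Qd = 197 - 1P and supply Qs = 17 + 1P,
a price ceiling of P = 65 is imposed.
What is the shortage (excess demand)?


At P = 65:
Qd = 197 - 1*65 = 132
Qs = 17 + 1*65 = 82
Shortage = Qd - Qs = 132 - 82 = 50

50


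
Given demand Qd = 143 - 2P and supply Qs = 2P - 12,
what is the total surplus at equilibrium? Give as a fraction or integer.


Find equilibrium: 143 - 2P = 2P - 12
143 + 12 = 4P
P* = 155/4 = 155/4
Q* = 2*155/4 - 12 = 131/2
Inverse demand: P = 143/2 - Q/2, so P_max = 143/2
Inverse supply: P = 6 + Q/2, so P_min = 6
CS = (1/2) * 131/2 * (143/2 - 155/4) = 17161/16
PS = (1/2) * 131/2 * (155/4 - 6) = 17161/16
TS = CS + PS = 17161/16 + 17161/16 = 17161/8

17161/8


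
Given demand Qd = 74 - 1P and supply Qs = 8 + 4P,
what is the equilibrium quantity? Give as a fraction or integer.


First find equilibrium price:
74 - 1P = 8 + 4P
P* = 66/5 = 66/5
Then substitute into demand:
Q* = 74 - 1 * 66/5 = 304/5

304/5


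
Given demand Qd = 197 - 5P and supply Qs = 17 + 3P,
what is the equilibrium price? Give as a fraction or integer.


At equilibrium, Qd = Qs.
197 - 5P = 17 + 3P
197 - 17 = 5P + 3P
180 = 8P
P* = 180/8 = 45/2

45/2


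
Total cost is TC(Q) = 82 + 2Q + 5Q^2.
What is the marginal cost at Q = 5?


MC = dTC/dQ = 2 + 2*5*Q
At Q = 5:
MC = 2 + 10*5
MC = 2 + 50 = 52

52


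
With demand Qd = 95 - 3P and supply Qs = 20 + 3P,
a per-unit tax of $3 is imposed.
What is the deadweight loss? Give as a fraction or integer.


Pre-tax equilibrium quantity: Q* = 115/2
Post-tax equilibrium quantity: Q_tax = 53
Reduction in quantity: Q* - Q_tax = 9/2
DWL = (1/2) * tax * (Q* - Q_tax)
DWL = (1/2) * 3 * 9/2 = 27/4

27/4


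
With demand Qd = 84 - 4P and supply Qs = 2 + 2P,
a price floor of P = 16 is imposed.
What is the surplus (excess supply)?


At P = 16:
Qd = 84 - 4*16 = 20
Qs = 2 + 2*16 = 34
Surplus = Qs - Qd = 34 - 20 = 14

14


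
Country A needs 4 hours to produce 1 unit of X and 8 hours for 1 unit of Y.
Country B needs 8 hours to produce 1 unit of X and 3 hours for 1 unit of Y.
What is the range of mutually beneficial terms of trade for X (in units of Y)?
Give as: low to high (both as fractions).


Opportunity cost of X for Country A = hours_X / hours_Y = 4/8 = 1/2 units of Y
Opportunity cost of X for Country B = hours_X / hours_Y = 8/3 = 8/3 units of Y
Terms of trade must be between the two opportunity costs.
Range: 1/2 to 8/3

1/2 to 8/3


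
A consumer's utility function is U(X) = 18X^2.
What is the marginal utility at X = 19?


MU = dU/dX = 18*2*X^(2-1)
MU = 36*X^1
At X = 19:
MU = 36 * 19^1
MU = 36 * 19 = 684

684


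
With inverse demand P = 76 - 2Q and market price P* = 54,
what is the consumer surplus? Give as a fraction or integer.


Maximum willingness to pay (at Q=0): P_max = 76
Quantity demanded at P* = 54:
Q* = (76 - 54)/2 = 11
CS = (1/2) * Q* * (P_max - P*)
CS = (1/2) * 11 * (76 - 54)
CS = (1/2) * 11 * 22 = 121

121


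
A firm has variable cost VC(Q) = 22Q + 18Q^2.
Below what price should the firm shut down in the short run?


AVC(Q) = VC(Q)/Q = 22 + 18Q
AVC is increasing in Q, so minimum AVC is at Q -> 0+.
Min AVC = 22
The firm should shut down if P < 22.

22


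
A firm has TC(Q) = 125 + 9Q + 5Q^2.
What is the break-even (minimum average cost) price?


AC(Q) = 125/Q + 9 + 5Q
To minimize: dAC/dQ = -125/Q^2 + 5 = 0
Q^2 = 125/5 = 25
Q* = 5
Min AC = 125/5 + 9 + 5*5
Min AC = 25 + 9 + 25 = 59

59


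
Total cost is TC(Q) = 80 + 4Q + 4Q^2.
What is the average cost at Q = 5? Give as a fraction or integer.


TC(5) = 80 + 4*5 + 4*5^2
TC(5) = 80 + 20 + 100 = 200
AC = TC/Q = 200/5 = 40

40


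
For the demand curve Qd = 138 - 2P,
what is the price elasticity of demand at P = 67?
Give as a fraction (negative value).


dQ/dP = -2
At P = 67: Q = 138 - 2*67 = 4
E = (dQ/dP)(P/Q) = (-2)(67/4) = -67/2

-67/2


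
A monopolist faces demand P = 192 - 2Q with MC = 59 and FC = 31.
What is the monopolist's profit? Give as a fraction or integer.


MR = MC: 192 - 4Q = 59
Q* = 133/4
P* = 192 - 2*133/4 = 251/2
Profit = (P* - MC)*Q* - FC
= (251/2 - 59)*133/4 - 31
= 133/2*133/4 - 31
= 17689/8 - 31 = 17441/8

17441/8


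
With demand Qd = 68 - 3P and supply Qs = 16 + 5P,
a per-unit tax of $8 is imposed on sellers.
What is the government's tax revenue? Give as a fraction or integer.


With tax on sellers, new supply: Qs' = 16 + 5(P - 8)
= 5P - 24
New equilibrium quantity:
Q_new = 67/2
Tax revenue = tax * Q_new = 8 * 67/2 = 268

268


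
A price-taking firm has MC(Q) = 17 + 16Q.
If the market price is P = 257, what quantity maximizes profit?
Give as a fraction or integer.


In perfect competition, profit is maximized where P = MC.
257 = 17 + 16Q
240 = 16Q
Q* = 240/16 = 15

15


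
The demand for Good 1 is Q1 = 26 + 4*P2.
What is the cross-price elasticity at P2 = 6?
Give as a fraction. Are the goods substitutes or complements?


dQ1/dP2 = 4
At P2 = 6: Q1 = 26 + 4*6 = 50
Exy = (dQ1/dP2)(P2/Q1) = 4 * 6 / 50 = 12/25
Since Exy > 0, the goods are substitutes.

12/25 (substitutes)


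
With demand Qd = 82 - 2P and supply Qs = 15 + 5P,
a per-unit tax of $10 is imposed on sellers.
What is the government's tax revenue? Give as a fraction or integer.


With tax on sellers, new supply: Qs' = 15 + 5(P - 10)
= 5P - 35
New equilibrium quantity:
Q_new = 340/7
Tax revenue = tax * Q_new = 10 * 340/7 = 3400/7

3400/7


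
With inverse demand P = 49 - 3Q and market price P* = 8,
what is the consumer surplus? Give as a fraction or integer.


Maximum willingness to pay (at Q=0): P_max = 49
Quantity demanded at P* = 8:
Q* = (49 - 8)/3 = 41/3
CS = (1/2) * Q* * (P_max - P*)
CS = (1/2) * 41/3 * (49 - 8)
CS = (1/2) * 41/3 * 41 = 1681/6

1681/6


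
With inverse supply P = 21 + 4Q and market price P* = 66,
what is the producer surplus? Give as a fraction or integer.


Minimum supply price (at Q=0): P_min = 21
Quantity supplied at P* = 66:
Q* = (66 - 21)/4 = 45/4
PS = (1/2) * Q* * (P* - P_min)
PS = (1/2) * 45/4 * (66 - 21)
PS = (1/2) * 45/4 * 45 = 2025/8

2025/8


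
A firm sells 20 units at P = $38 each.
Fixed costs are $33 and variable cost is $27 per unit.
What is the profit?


Total Revenue = P * Q = 38 * 20 = $760
Total Cost = FC + VC*Q = 33 + 27*20 = $573
Profit = TR - TC = 760 - 573 = $187

$187


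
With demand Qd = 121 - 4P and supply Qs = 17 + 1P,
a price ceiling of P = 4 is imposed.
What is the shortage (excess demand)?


At P = 4:
Qd = 121 - 4*4 = 105
Qs = 17 + 1*4 = 21
Shortage = Qd - Qs = 105 - 21 = 84

84


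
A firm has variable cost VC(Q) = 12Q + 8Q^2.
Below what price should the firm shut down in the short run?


AVC(Q) = VC(Q)/Q = 12 + 8Q
AVC is increasing in Q, so minimum AVC is at Q -> 0+.
Min AVC = 12
The firm should shut down if P < 12.

12


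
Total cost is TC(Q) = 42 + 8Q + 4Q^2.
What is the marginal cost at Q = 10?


MC = dTC/dQ = 8 + 2*4*Q
At Q = 10:
MC = 8 + 8*10
MC = 8 + 80 = 88

88


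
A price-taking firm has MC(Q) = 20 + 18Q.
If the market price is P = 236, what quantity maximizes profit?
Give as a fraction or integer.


In perfect competition, profit is maximized where P = MC.
236 = 20 + 18Q
216 = 18Q
Q* = 216/18 = 12

12


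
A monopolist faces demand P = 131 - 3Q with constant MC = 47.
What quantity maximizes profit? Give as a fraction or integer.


TR = P*Q = (131 - 3Q)Q = 131Q - 3Q^2
MR = dTR/dQ = 131 - 6Q
Set MR = MC:
131 - 6Q = 47
84 = 6Q
Q* = 84/6 = 14

14


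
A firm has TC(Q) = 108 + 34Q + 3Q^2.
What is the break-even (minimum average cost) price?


AC(Q) = 108/Q + 34 + 3Q
To minimize: dAC/dQ = -108/Q^2 + 3 = 0
Q^2 = 108/3 = 36
Q* = 6
Min AC = 108/6 + 34 + 3*6
Min AC = 18 + 34 + 18 = 70

70


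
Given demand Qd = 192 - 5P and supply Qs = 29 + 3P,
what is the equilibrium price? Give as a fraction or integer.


At equilibrium, Qd = Qs.
192 - 5P = 29 + 3P
192 - 29 = 5P + 3P
163 = 8P
P* = 163/8 = 163/8

163/8


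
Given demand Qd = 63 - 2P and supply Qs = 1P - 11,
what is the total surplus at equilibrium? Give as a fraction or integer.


Find equilibrium: 63 - 2P = 1P - 11
63 + 11 = 3P
P* = 74/3 = 74/3
Q* = 1*74/3 - 11 = 41/3
Inverse demand: P = 63/2 - Q/2, so P_max = 63/2
Inverse supply: P = 11 + Q/1, so P_min = 11
CS = (1/2) * 41/3 * (63/2 - 74/3) = 1681/36
PS = (1/2) * 41/3 * (74/3 - 11) = 1681/18
TS = CS + PS = 1681/36 + 1681/18 = 1681/12

1681/12


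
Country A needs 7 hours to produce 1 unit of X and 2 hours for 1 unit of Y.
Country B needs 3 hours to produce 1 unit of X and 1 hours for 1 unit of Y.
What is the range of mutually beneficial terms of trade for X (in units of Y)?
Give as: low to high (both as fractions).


Opportunity cost of X for Country A = hours_X / hours_Y = 7/2 = 7/2 units of Y
Opportunity cost of X for Country B = hours_X / hours_Y = 3/1 = 3 units of Y
Terms of trade must be between the two opportunity costs.
Range: 3 to 7/2

3 to 7/2


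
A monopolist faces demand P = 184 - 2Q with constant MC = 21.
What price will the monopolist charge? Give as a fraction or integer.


MR = 184 - 4Q
Set MR = MC: 184 - 4Q = 21
Q* = 163/4
Substitute into demand:
P* = 184 - 2*163/4 = 205/2

205/2


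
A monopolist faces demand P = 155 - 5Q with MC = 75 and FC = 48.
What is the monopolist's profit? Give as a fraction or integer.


MR = MC: 155 - 10Q = 75
Q* = 8
P* = 155 - 5*8 = 115
Profit = (P* - MC)*Q* - FC
= (115 - 75)*8 - 48
= 40*8 - 48
= 320 - 48 = 272

272


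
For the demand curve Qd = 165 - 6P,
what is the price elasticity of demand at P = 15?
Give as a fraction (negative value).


dQ/dP = -6
At P = 15: Q = 165 - 6*15 = 75
E = (dQ/dP)(P/Q) = (-6)(15/75) = -6/5

-6/5


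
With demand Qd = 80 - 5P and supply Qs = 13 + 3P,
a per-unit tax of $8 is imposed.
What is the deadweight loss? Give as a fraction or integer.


Pre-tax equilibrium quantity: Q* = 305/8
Post-tax equilibrium quantity: Q_tax = 185/8
Reduction in quantity: Q* - Q_tax = 15
DWL = (1/2) * tax * (Q* - Q_tax)
DWL = (1/2) * 8 * 15 = 60

60


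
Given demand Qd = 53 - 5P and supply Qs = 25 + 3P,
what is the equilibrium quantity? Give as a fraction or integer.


First find equilibrium price:
53 - 5P = 25 + 3P
P* = 28/8 = 7/2
Then substitute into demand:
Q* = 53 - 5 * 7/2 = 71/2

71/2


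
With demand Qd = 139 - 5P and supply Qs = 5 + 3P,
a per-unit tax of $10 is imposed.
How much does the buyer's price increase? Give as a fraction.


With a per-unit tax, the buyer's price increase depends on relative slopes.
Supply slope: d = 3, Demand slope: b = 5
Buyer's price increase = d * tax / (b + d)
= 3 * 10 / (5 + 3)
= 30 / 8 = 15/4

15/4


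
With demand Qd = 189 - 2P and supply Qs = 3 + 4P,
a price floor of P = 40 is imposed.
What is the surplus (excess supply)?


At P = 40:
Qd = 189 - 2*40 = 109
Qs = 3 + 4*40 = 163
Surplus = Qs - Qd = 163 - 109 = 54

54


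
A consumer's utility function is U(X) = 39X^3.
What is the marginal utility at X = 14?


MU = dU/dX = 39*3*X^(3-1)
MU = 117*X^2
At X = 14:
MU = 117 * 14^2
MU = 117 * 196 = 22932

22932


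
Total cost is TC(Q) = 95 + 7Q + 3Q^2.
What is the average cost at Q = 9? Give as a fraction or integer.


TC(9) = 95 + 7*9 + 3*9^2
TC(9) = 95 + 63 + 243 = 401
AC = TC/Q = 401/9 = 401/9

401/9


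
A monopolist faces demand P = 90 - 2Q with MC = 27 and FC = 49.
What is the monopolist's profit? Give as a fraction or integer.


MR = MC: 90 - 4Q = 27
Q* = 63/4
P* = 90 - 2*63/4 = 117/2
Profit = (P* - MC)*Q* - FC
= (117/2 - 27)*63/4 - 49
= 63/2*63/4 - 49
= 3969/8 - 49 = 3577/8

3577/8


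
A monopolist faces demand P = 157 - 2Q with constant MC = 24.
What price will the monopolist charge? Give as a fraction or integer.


MR = 157 - 4Q
Set MR = MC: 157 - 4Q = 24
Q* = 133/4
Substitute into demand:
P* = 157 - 2*133/4 = 181/2

181/2


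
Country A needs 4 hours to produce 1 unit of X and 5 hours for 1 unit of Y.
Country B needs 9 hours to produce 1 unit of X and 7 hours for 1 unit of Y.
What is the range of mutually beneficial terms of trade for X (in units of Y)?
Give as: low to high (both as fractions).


Opportunity cost of X for Country A = hours_X / hours_Y = 4/5 = 4/5 units of Y
Opportunity cost of X for Country B = hours_X / hours_Y = 9/7 = 9/7 units of Y
Terms of trade must be between the two opportunity costs.
Range: 4/5 to 9/7

4/5 to 9/7


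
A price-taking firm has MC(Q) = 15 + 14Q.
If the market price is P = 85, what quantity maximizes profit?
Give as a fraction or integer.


In perfect competition, profit is maximized where P = MC.
85 = 15 + 14Q
70 = 14Q
Q* = 70/14 = 5

5


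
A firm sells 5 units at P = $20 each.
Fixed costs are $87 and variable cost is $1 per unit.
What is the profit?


Total Revenue = P * Q = 20 * 5 = $100
Total Cost = FC + VC*Q = 87 + 1*5 = $92
Profit = TR - TC = 100 - 92 = $8

$8


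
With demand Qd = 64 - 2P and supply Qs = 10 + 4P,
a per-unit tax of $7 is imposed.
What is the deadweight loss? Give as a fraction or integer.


Pre-tax equilibrium quantity: Q* = 46
Post-tax equilibrium quantity: Q_tax = 110/3
Reduction in quantity: Q* - Q_tax = 28/3
DWL = (1/2) * tax * (Q* - Q_tax)
DWL = (1/2) * 7 * 28/3 = 98/3

98/3


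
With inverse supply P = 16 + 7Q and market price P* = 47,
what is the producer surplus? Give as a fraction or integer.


Minimum supply price (at Q=0): P_min = 16
Quantity supplied at P* = 47:
Q* = (47 - 16)/7 = 31/7
PS = (1/2) * Q* * (P* - P_min)
PS = (1/2) * 31/7 * (47 - 16)
PS = (1/2) * 31/7 * 31 = 961/14

961/14


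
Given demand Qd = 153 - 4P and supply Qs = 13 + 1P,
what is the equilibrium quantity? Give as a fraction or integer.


First find equilibrium price:
153 - 4P = 13 + 1P
P* = 140/5 = 28
Then substitute into demand:
Q* = 153 - 4 * 28 = 41

41


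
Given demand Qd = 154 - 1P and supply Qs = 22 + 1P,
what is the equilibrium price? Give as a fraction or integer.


At equilibrium, Qd = Qs.
154 - 1P = 22 + 1P
154 - 22 = 1P + 1P
132 = 2P
P* = 132/2 = 66

66


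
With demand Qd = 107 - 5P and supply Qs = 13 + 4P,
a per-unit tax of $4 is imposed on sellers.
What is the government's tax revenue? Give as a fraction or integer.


With tax on sellers, new supply: Qs' = 13 + 4(P - 4)
= 4P - 3
New equilibrium quantity:
Q_new = 413/9
Tax revenue = tax * Q_new = 4 * 413/9 = 1652/9

1652/9


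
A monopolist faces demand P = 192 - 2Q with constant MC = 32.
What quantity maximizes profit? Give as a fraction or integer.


TR = P*Q = (192 - 2Q)Q = 192Q - 2Q^2
MR = dTR/dQ = 192 - 4Q
Set MR = MC:
192 - 4Q = 32
160 = 4Q
Q* = 160/4 = 40

40


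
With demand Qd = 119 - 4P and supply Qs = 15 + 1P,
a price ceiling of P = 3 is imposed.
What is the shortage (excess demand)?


At P = 3:
Qd = 119 - 4*3 = 107
Qs = 15 + 1*3 = 18
Shortage = Qd - Qs = 107 - 18 = 89

89


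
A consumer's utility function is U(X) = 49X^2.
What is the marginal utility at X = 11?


MU = dU/dX = 49*2*X^(2-1)
MU = 98*X^1
At X = 11:
MU = 98 * 11^1
MU = 98 * 11 = 1078

1078


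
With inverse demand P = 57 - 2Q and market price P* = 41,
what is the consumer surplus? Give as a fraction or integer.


Maximum willingness to pay (at Q=0): P_max = 57
Quantity demanded at P* = 41:
Q* = (57 - 41)/2 = 8
CS = (1/2) * Q* * (P_max - P*)
CS = (1/2) * 8 * (57 - 41)
CS = (1/2) * 8 * 16 = 64

64


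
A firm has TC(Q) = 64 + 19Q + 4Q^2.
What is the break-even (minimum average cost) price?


AC(Q) = 64/Q + 19 + 4Q
To minimize: dAC/dQ = -64/Q^2 + 4 = 0
Q^2 = 64/4 = 16
Q* = 4
Min AC = 64/4 + 19 + 4*4
Min AC = 16 + 19 + 16 = 51

51


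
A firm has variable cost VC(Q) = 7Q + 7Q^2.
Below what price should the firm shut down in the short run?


AVC(Q) = VC(Q)/Q = 7 + 7Q
AVC is increasing in Q, so minimum AVC is at Q -> 0+.
Min AVC = 7
The firm should shut down if P < 7.

7


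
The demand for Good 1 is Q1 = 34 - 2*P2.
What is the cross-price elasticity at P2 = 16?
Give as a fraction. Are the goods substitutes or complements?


dQ1/dP2 = -2
At P2 = 16: Q1 = 34 - 2*16 = 2
Exy = (dQ1/dP2)(P2/Q1) = -2 * 16 / 2 = -16
Since Exy < 0, the goods are complements.

-16 (complements)


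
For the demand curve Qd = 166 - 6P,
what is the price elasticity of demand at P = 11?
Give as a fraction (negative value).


dQ/dP = -6
At P = 11: Q = 166 - 6*11 = 100
E = (dQ/dP)(P/Q) = (-6)(11/100) = -33/50

-33/50


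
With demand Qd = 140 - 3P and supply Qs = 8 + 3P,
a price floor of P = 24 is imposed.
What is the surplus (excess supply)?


At P = 24:
Qd = 140 - 3*24 = 68
Qs = 8 + 3*24 = 80
Surplus = Qs - Qd = 80 - 68 = 12

12


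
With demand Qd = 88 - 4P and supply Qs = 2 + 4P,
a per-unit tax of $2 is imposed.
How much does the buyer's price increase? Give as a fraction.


With a per-unit tax, the buyer's price increase depends on relative slopes.
Supply slope: d = 4, Demand slope: b = 4
Buyer's price increase = d * tax / (b + d)
= 4 * 2 / (4 + 4)
= 8 / 8 = 1

1


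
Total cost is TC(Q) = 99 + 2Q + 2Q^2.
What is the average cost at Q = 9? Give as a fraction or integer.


TC(9) = 99 + 2*9 + 2*9^2
TC(9) = 99 + 18 + 162 = 279
AC = TC/Q = 279/9 = 31

31


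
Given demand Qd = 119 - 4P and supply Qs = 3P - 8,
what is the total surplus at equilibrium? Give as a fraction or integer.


Find equilibrium: 119 - 4P = 3P - 8
119 + 8 = 7P
P* = 127/7 = 127/7
Q* = 3*127/7 - 8 = 325/7
Inverse demand: P = 119/4 - Q/4, so P_max = 119/4
Inverse supply: P = 8/3 + Q/3, so P_min = 8/3
CS = (1/2) * 325/7 * (119/4 - 127/7) = 105625/392
PS = (1/2) * 325/7 * (127/7 - 8/3) = 105625/294
TS = CS + PS = 105625/392 + 105625/294 = 105625/168

105625/168


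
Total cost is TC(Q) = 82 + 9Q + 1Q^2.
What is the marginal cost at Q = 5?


MC = dTC/dQ = 9 + 2*1*Q
At Q = 5:
MC = 9 + 2*5
MC = 9 + 10 = 19

19


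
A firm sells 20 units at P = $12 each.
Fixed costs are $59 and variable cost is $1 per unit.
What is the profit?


Total Revenue = P * Q = 12 * 20 = $240
Total Cost = FC + VC*Q = 59 + 1*20 = $79
Profit = TR - TC = 240 - 79 = $161

$161


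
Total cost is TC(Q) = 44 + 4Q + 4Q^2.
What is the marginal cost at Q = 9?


MC = dTC/dQ = 4 + 2*4*Q
At Q = 9:
MC = 4 + 8*9
MC = 4 + 72 = 76

76


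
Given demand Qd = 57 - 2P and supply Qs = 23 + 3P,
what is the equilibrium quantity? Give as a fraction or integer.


First find equilibrium price:
57 - 2P = 23 + 3P
P* = 34/5 = 34/5
Then substitute into demand:
Q* = 57 - 2 * 34/5 = 217/5

217/5


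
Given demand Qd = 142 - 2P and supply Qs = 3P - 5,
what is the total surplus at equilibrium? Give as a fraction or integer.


Find equilibrium: 142 - 2P = 3P - 5
142 + 5 = 5P
P* = 147/5 = 147/5
Q* = 3*147/5 - 5 = 416/5
Inverse demand: P = 71 - Q/2, so P_max = 71
Inverse supply: P = 5/3 + Q/3, so P_min = 5/3
CS = (1/2) * 416/5 * (71 - 147/5) = 43264/25
PS = (1/2) * 416/5 * (147/5 - 5/3) = 86528/75
TS = CS + PS = 43264/25 + 86528/75 = 43264/15

43264/15


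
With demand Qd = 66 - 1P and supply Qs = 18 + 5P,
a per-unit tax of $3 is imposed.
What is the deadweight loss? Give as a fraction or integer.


Pre-tax equilibrium quantity: Q* = 58
Post-tax equilibrium quantity: Q_tax = 111/2
Reduction in quantity: Q* - Q_tax = 5/2
DWL = (1/2) * tax * (Q* - Q_tax)
DWL = (1/2) * 3 * 5/2 = 15/4

15/4


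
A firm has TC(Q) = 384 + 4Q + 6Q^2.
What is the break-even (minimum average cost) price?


AC(Q) = 384/Q + 4 + 6Q
To minimize: dAC/dQ = -384/Q^2 + 6 = 0
Q^2 = 384/6 = 64
Q* = 8
Min AC = 384/8 + 4 + 6*8
Min AC = 48 + 4 + 48 = 100

100


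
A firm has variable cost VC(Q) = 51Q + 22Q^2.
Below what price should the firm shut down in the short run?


AVC(Q) = VC(Q)/Q = 51 + 22Q
AVC is increasing in Q, so minimum AVC is at Q -> 0+.
Min AVC = 51
The firm should shut down if P < 51.

51


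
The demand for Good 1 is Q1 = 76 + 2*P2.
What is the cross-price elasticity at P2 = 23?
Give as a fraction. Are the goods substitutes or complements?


dQ1/dP2 = 2
At P2 = 23: Q1 = 76 + 2*23 = 122
Exy = (dQ1/dP2)(P2/Q1) = 2 * 23 / 122 = 23/61
Since Exy > 0, the goods are substitutes.

23/61 (substitutes)


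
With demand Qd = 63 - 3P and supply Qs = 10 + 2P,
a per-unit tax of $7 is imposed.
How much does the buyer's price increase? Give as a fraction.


With a per-unit tax, the buyer's price increase depends on relative slopes.
Supply slope: d = 2, Demand slope: b = 3
Buyer's price increase = d * tax / (b + d)
= 2 * 7 / (3 + 2)
= 14 / 5 = 14/5

14/5


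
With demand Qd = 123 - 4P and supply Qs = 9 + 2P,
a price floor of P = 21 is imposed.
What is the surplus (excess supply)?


At P = 21:
Qd = 123 - 4*21 = 39
Qs = 9 + 2*21 = 51
Surplus = Qs - Qd = 51 - 39 = 12

12


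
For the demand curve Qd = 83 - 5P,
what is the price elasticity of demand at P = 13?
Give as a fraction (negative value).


dQ/dP = -5
At P = 13: Q = 83 - 5*13 = 18
E = (dQ/dP)(P/Q) = (-5)(13/18) = -65/18

-65/18


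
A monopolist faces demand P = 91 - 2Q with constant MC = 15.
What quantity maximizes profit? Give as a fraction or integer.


TR = P*Q = (91 - 2Q)Q = 91Q - 2Q^2
MR = dTR/dQ = 91 - 4Q
Set MR = MC:
91 - 4Q = 15
76 = 4Q
Q* = 76/4 = 19

19


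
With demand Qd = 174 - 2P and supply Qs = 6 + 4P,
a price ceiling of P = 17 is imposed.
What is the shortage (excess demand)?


At P = 17:
Qd = 174 - 2*17 = 140
Qs = 6 + 4*17 = 74
Shortage = Qd - Qs = 140 - 74 = 66

66


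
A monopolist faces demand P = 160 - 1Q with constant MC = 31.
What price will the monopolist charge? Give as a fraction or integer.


MR = 160 - 2Q
Set MR = MC: 160 - 2Q = 31
Q* = 129/2
Substitute into demand:
P* = 160 - 1*129/2 = 191/2

191/2


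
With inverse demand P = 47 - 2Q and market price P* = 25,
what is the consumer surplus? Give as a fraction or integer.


Maximum willingness to pay (at Q=0): P_max = 47
Quantity demanded at P* = 25:
Q* = (47 - 25)/2 = 11
CS = (1/2) * Q* * (P_max - P*)
CS = (1/2) * 11 * (47 - 25)
CS = (1/2) * 11 * 22 = 121

121


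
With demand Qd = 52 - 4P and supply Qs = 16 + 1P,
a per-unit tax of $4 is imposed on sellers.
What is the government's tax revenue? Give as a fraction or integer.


With tax on sellers, new supply: Qs' = 16 + 1(P - 4)
= 12 + 1P
New equilibrium quantity:
Q_new = 20
Tax revenue = tax * Q_new = 4 * 20 = 80

80


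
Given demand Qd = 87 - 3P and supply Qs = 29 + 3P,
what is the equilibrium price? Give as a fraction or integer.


At equilibrium, Qd = Qs.
87 - 3P = 29 + 3P
87 - 29 = 3P + 3P
58 = 6P
P* = 58/6 = 29/3

29/3


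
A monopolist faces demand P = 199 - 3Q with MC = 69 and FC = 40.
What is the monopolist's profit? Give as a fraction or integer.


MR = MC: 199 - 6Q = 69
Q* = 65/3
P* = 199 - 3*65/3 = 134
Profit = (P* - MC)*Q* - FC
= (134 - 69)*65/3 - 40
= 65*65/3 - 40
= 4225/3 - 40 = 4105/3

4105/3


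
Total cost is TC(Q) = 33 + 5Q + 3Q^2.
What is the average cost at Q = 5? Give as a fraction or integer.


TC(5) = 33 + 5*5 + 3*5^2
TC(5) = 33 + 25 + 75 = 133
AC = TC/Q = 133/5 = 133/5

133/5


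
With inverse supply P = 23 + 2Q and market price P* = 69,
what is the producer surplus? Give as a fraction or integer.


Minimum supply price (at Q=0): P_min = 23
Quantity supplied at P* = 69:
Q* = (69 - 23)/2 = 23
PS = (1/2) * Q* * (P* - P_min)
PS = (1/2) * 23 * (69 - 23)
PS = (1/2) * 23 * 46 = 529

529


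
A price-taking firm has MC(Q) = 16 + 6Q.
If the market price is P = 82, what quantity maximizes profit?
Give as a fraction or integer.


In perfect competition, profit is maximized where P = MC.
82 = 16 + 6Q
66 = 6Q
Q* = 66/6 = 11

11


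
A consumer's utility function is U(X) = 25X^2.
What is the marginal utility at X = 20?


MU = dU/dX = 25*2*X^(2-1)
MU = 50*X^1
At X = 20:
MU = 50 * 20^1
MU = 50 * 20 = 1000

1000


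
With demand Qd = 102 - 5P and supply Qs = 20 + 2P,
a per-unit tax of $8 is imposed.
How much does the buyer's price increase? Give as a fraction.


With a per-unit tax, the buyer's price increase depends on relative slopes.
Supply slope: d = 2, Demand slope: b = 5
Buyer's price increase = d * tax / (b + d)
= 2 * 8 / (5 + 2)
= 16 / 7 = 16/7

16/7


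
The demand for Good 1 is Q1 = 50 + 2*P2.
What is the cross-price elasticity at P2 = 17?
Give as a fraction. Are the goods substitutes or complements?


dQ1/dP2 = 2
At P2 = 17: Q1 = 50 + 2*17 = 84
Exy = (dQ1/dP2)(P2/Q1) = 2 * 17 / 84 = 17/42
Since Exy > 0, the goods are substitutes.

17/42 (substitutes)


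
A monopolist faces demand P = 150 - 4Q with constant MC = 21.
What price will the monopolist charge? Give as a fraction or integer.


MR = 150 - 8Q
Set MR = MC: 150 - 8Q = 21
Q* = 129/8
Substitute into demand:
P* = 150 - 4*129/8 = 171/2

171/2


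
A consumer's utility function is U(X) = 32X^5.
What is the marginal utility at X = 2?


MU = dU/dX = 32*5*X^(5-1)
MU = 160*X^4
At X = 2:
MU = 160 * 2^4
MU = 160 * 16 = 2560

2560
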